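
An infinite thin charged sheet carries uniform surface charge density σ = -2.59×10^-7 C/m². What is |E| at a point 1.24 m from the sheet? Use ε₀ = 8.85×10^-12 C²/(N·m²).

The symmetry is planar: E is normal to the sheet and the same magnitude on both sides. Take a pillbox straddling the sheet with end-cap area A.
Flux Φ = 2EA and Q_enc = σA, so 2EA = σA/ε₀ ⇒ E = |σ|/(2ε₀), independent of distance.
E = |σ|/(2ε₀) = (2.59×10^-7)/(2·8.85×10^-12) = 1.46×10^4 N/C.

|E| = 1.46×10^4 N/C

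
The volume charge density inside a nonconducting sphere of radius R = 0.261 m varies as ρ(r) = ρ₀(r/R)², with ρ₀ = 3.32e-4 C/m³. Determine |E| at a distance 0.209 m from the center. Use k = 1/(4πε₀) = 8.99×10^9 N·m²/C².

|E| = 1.01×10^6 N/C

Take a concentric spherical Gaussian surface of radius r = 0.209 m (r < R).
Q_enc = ∫₀^r ρ(r')·4πr'² dr' = (4πρ₀/R²) ∫₀^r r'^4 dr' = 4πρ₀ r^5/(5·R²) = 4.885e-6 C.
Since E is radial and uniform over the Gaussian sphere, Φ = E·4πr² = Q_enc/ε₀.
E = k|Q_enc|/r² = (8.99×10^9)(4.885×10^-6)/(0.209)² = 1.01×10^6 N/C.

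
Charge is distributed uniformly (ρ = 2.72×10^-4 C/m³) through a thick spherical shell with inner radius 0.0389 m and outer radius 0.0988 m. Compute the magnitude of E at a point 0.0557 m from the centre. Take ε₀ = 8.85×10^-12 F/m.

Take a concentric spherical Gaussian surface of radius r = 0.0557 m (within the shell material, 0.0389 m < r < 0.0988 m).
Only the shell between 0.0389 m and r is enclosed: Q_enc = ρ·(4π/3)(r³ − a³) = (2.72×10^-4)·(4π/3)·((0.0557)³ − (0.0389)³) = 1.298e-7 C.
Gauss's law: E·4πr² = Q_enc/ε₀.
E = |Q_enc|/(4πε₀r²) = (1.298×10^-7)/(4π·8.85×10^-12·(0.0557)²) = 3.76e5 N/C.

|E| ≈ 3.76×10^5 N/C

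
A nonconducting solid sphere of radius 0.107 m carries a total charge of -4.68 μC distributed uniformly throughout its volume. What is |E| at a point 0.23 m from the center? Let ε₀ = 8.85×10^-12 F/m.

Take a concentric spherical Gaussian surface of radius r = 0.23 m (r > R, so the entire charge is enclosed).
Q_enc = -4.68 μC = -4.68×10^-6 C.
By Gauss's law, ∮E·dA = E·4πr² = Q_enc/ε₀.
E = |Q_enc|/(4πε₀r²) = (4.68×10^-6)/(4π·8.85×10^-12·(0.23)²) = 7.95×10^5 N/C.

E ≈ 7.95×10^5 N/C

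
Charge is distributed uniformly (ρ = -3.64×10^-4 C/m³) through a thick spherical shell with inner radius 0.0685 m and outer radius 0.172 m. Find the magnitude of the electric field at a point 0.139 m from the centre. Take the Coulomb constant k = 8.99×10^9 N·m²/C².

By spherical symmetry E is radial; choose a Gaussian sphere of radius r = 0.139 m (within the shell material, 0.0685 m < r < 0.172 m).
Enclosed charge is the volume from a to r: Q_enc = (4π/3)ρ(r³ − a³) = -3.605e-6 C.
Since E is radial and uniform over the Gaussian sphere, Φ = E·4πr² = Q_enc/ε₀.
E = k|Q_enc|/r² = (8.99×10^9)(3.605×10^-6)/(0.139)² = 1.68×10^6 N/C.

E ≈ 1.68e6 N/C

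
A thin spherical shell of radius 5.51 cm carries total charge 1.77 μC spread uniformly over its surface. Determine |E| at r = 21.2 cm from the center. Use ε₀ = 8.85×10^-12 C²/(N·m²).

E = 3.54×10^5 V/m

Use a concentric Gaussian sphere at r = 21.2 cm (r > 5.51 cm).
The entire shell is enclosed: Q_enc = 1.77e-6 C.
Applying ∮E·dA = Q_enc/ε₀ with Φ = E(4πr²):
E = |Q_enc|/(4πε₀r²) = (1.77×10^-6)/(4π·8.85×10^-12·(0.212)²) = 3.54×10^5 N/C.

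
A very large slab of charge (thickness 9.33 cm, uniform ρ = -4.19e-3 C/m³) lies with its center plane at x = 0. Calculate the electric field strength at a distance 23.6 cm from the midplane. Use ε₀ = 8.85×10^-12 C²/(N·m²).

The point |x| = 23.6 cm lies outside the slab (half-thickness 0.04665 m). A symmetric pillbox spanning the full slab encloses Q_enc = ρ·d·A.
Flux = 2EA ⇒ E = |ρ|d/(2ε₀), independent of distance outside.
E = (4.19e-3)(0.0933)/(2·8.85×10^-12) = 2.21×10^7 N/C.

|E| = 2.21×10^7 N/C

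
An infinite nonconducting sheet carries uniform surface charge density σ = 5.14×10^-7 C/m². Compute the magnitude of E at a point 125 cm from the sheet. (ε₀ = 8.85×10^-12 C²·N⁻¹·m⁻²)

Choose a cylindrical pillbox piercing the sheet, end faces (area A) parallel to it.
Only the two end caps contribute flux: Φ = 2EA. With Q_enc = σA, Gauss's law gives E = |σ|/(2ε₀).
E = |σ|/(2ε₀) = (5.14e-7)/(2·8.85×10^-12) = 2.90×10^4 N/C.

E ≈ 2.90e4 N/C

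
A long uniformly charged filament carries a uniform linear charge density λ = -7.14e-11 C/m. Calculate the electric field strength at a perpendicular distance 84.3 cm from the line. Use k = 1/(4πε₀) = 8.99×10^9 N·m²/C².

Take a coaxial cylindrical Gaussian surface of radius r = 84.3 cm and length L.
Q_enc = λL, so λ_enc = -7.14e-11 C/m.
By Gauss's law (flux through the curved wall only), E·2πrL = λ_enc L/ε₀.
E = 2k|λ_enc|/r = 2(8.99×10^9)(7.14×10^-11)/(0.843) = 1.52 N/C.

E ≈ 1.52 N/C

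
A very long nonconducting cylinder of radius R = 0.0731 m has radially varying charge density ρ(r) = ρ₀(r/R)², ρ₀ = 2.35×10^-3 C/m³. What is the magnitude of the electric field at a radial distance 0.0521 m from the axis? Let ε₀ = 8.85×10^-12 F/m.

E = 1.76×10^6 V/m

Choose a coaxial cylinder of radius r = 0.0521 m (arbitrary length L) as the Gaussian surface (r < R).
λ_enc = ∫₀^r ρ(r')·2πr' dr' = (2πρ₀/R²)·r^4/4 = 5.09×10^-6 C/m.
Since E is radial and uniform over the curved surface, Φ = E·2πrL = Q_enc/ε₀ = λ_enc L/ε₀.
E = |λ_enc|/(2πε₀r) = (5.09×10^-6)/(2π·8.85×10^-12·0.0521) = 1.76e6 N/C.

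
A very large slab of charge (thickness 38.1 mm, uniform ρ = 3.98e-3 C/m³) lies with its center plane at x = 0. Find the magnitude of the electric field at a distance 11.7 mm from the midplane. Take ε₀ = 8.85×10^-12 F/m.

E = 5.26e6 N/C

By symmetry E is perpendicular to the slab. A Gaussian pillbox from −11.7 mm to +11.7 mm (face area A) lies entirely within the slab.
Q_enc = ρ·(2x)·A and flux = 2EA, so 2EA = 2ρxA/ε₀ ⇒ E = |ρ|x/ε₀.
E = (3.98e-3)(0.0117)/(8.85×10^-12) = 5.26×10^6 N/C.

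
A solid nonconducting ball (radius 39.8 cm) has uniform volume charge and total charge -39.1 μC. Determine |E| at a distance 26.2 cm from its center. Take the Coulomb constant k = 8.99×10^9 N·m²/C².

Use a concentric Gaussian sphere at r = 26.2 cm (r < R).
Only the charge within r is enclosed: Q_enc = Q·(r/R)³ = (-39.1 μC)·(26.2 cm/39.8 cm)³ = -1.115×10^-5 C.
By Gauss's law, ∮E·dA = E·4πr² = Q_enc/ε₀.
E = k|Q_enc|/r² = (8.99×10^9)(1.115e-5)/(0.262)² = 1.46×10^6 N/C.

E ≈ 1.46e6 N/C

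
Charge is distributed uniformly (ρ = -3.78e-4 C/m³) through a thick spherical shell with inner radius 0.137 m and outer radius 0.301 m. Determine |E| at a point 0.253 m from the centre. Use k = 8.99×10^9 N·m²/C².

|E| = 3.03×10^6 N/C

Use a concentric Gaussian sphere at r = 0.253 m (within the shell material, 0.137 m < r < 0.301 m).
Only the shell between 0.137 m and r is enclosed: Q_enc = ρ·(4π/3)(r³ − a³) = (-3.78×10^-4)·(4π/3)·((0.253)³ − (0.137)³) = -2.157e-5 C.
Gauss's law: E·4πr² = Q_enc/ε₀.
E = k|Q_enc|/r² = (8.99×10^9)(2.157e-5)/(0.253)² = 3.03×10^6 N/C.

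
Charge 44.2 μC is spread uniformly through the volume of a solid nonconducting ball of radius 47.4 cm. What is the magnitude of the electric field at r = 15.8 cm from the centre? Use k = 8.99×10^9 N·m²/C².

|E| = 5.90×10^5 N/C

Symmetry ⇒ E = E(r) r̂. Gaussian sphere of radius r = 15.8 cm (r < R).
For a uniform sphere the enclosed fraction is (r/R)³, so Q_enc = (44.2 μC)(0.158/0.474)³ = 1.637×10^-6 C.
Applying ∮E·dA = Q_enc/ε₀ with Φ = E(4πr²):
E = k|Q_enc|/r² = (8.99×10^9)(1.637×10^-6)/(0.158)² = 5.90e5 N/C.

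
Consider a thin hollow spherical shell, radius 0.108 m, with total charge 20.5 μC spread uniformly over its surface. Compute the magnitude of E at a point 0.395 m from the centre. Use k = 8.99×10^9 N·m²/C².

By spherical symmetry E is radial; choose a Gaussian sphere of radius r = 0.395 m (r > 0.108 m).
The entire shell is enclosed: Q_enc = 2.05e-5 C.
Since E is radial and uniform over the Gaussian sphere, Φ = E·4πr² = Q_enc/ε₀.
E = k|Q_enc|/r² = (8.99×10^9)(2.05×10^-5)/(0.395)² = 1.18×10^6 N/C.

E = 1.18×10^6 N/C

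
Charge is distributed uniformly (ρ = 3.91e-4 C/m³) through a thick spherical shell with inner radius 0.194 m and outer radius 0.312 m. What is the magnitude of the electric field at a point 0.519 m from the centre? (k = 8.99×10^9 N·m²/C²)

E = 1.26×10^6 V/m

Take a concentric spherical Gaussian surface of radius r = 0.519 m (r > 0.312 m, enclosing the whole shell).
Q_enc = ρ·(4π/3)(b³ − a³) = (3.91×10^-4)·(4π/3)·((0.312)³ − (0.194)³) = 3.778e-5 C.
By Gauss's law, ∮E·dA = E·4πr² = Q_enc/ε₀.
E = k|Q_enc|/r² = (8.99×10^9)(3.778×10^-5)/(0.519)² = 1.26e6 N/C.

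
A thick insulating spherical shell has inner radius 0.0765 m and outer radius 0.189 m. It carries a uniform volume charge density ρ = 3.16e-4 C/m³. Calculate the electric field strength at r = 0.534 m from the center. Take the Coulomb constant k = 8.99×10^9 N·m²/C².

Symmetry ⇒ E = E(r) r̂. Gaussian sphere of radius r = 0.534 m (r > 0.189 m, enclosing the whole shell).
Q_enc = ρ·(4π/3)(b³ − a³) = (3.16e-4)·(4π/3)·((0.189)³ − (0.0765)³) = 8.344×10^-6 C.
By Gauss's law, ∮E·dA = E·4πr² = Q_enc/ε₀.
E = k|Q_enc|/r² = (8.99×10^9)(8.344×10^-6)/(0.534)² = 2.63×10^5 N/C.

2.63×10^5 N/C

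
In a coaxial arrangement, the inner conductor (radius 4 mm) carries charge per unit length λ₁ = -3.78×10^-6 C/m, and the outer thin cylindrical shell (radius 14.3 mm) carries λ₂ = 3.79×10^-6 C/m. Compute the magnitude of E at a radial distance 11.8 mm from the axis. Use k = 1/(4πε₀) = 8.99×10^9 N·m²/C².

|E| = 5.76×10^6 N/C

By cylindrical symmetry E is radial; use a coaxial Gaussian cylinder of radius 11.8 mm and length L (between the conductors, 4 mm < r < 14.3 mm).
Only the inner wire is enclosed; the outer shell contributes nothing inside itself. λ_enc = λ₁ = -3.78×10^-6 C/m.
By Gauss's law (flux through the curved wall only), E·2πrL = λ_enc L/ε₀.
E = 2k|λ_enc|/r = 2(8.99×10^9)(3.78e-6)/(0.0118) = 5.76×10^6 N/C.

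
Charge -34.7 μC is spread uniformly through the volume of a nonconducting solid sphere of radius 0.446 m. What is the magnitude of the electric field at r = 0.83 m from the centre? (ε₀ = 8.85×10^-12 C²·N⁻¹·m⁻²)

Take a concentric spherical Gaussian surface of radius r = 0.83 m (r > R, so the entire charge is enclosed).
Q_enc = -34.7 μC = -3.47×10^-5 C.
Since E is radial and uniform over the Gaussian sphere, Φ = E·4πr² = Q_enc/ε₀.
E = |Q_enc|/(4πε₀r²) = (3.47×10^-5)/(4π·8.85×10^-12·(0.83)²) = 4.53×10^5 N/C.

|E| ≈ 4.53e5 V/m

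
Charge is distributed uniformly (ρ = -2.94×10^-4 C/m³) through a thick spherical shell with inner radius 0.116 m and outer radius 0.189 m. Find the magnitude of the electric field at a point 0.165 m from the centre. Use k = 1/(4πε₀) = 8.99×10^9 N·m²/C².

Use a concentric Gaussian sphere at r = 0.165 m (within the shell material, 0.116 m < r < 0.189 m).
Only the shell between 0.116 m and r is enclosed: Q_enc = ρ·(4π/3)(r³ − a³) = (-2.94e-4)·(4π/3)·((0.165)³ − (0.116)³) = -3.61×10^-6 C.
By Gauss's law, ∮E·dA = E·4πr² = Q_enc/ε₀.
E = k|Q_enc|/r² = (8.99×10^9)(3.61e-6)/(0.165)² = 1.19×10^6 N/C.

1.19×10^6 N/C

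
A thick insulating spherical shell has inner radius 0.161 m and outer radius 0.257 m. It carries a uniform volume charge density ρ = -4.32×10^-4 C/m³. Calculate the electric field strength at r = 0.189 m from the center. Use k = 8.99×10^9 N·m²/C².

Take a concentric spherical Gaussian surface of radius r = 0.189 m (within the shell material, 0.161 m < r < 0.257 m).
Enclosed charge is the volume from a to r: Q_enc = (4π/3)ρ(r³ − a³) = -4.665e-6 C.
By Gauss's law, ∮E·dA = E·4πr² = Q_enc/ε₀.
E = k|Q_enc|/r² = (8.99×10^9)(4.665×10^-6)/(0.189)² = 1.17e6 N/C.

|E| ≈ 1.17×10^6 V/m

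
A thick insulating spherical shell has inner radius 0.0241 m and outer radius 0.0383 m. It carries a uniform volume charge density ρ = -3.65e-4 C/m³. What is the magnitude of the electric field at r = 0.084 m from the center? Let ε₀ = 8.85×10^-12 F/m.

By spherical symmetry E is radial; choose a Gaussian sphere of radius r = 0.084 m (r > 0.0383 m, enclosing the whole shell).
Q_enc = ρ·(4π/3)(b³ − a³) = (-3.65e-4)·(4π/3)·((0.0383)³ − (0.0241)³) = -6.45e-8 C.
Since E is radial and uniform over the Gaussian sphere, Φ = E·4πr² = Q_enc/ε₀.
E = |Q_enc|/(4πε₀r²) = (6.45×10^-8)/(4π·8.85×10^-12·(0.084)²) = 8.22×10^4 N/C.

|E| ≈ 8.22e4 N/C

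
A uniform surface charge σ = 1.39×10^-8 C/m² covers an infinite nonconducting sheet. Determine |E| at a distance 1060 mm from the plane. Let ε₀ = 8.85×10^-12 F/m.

|E| = 785 N/C

By planar symmetry E is perpendicular to the sheet and uniform; use a Gaussian pillbox with flat faces of area A on each side of the sheet.
Flux Φ = 2EA and Q_enc = σA, so 2EA = σA/ε₀ ⇒ E = |σ|/(2ε₀), independent of distance.
E = |σ|/(2ε₀) = (1.39×10^-8)/(2·8.85×10^-12) = 785 N/C.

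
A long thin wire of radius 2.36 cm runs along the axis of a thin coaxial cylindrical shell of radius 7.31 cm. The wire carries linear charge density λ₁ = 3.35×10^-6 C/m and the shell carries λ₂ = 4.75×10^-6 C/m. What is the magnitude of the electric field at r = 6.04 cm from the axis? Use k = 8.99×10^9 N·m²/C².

E = 9.97e5 V/m

Coaxial Gaussian cylinder, radius r = 6.04 cm, length L (between the conductors, 2.36 cm < r < 7.31 cm).
The shell at 7.31 cm lies outside the Gaussian surface, so λ_enc = λ₁ = 3.35e-6 C/m.
Gauss's law: E·2πrL = λ_enc L/ε₀.
E = 2k|λ_enc|/r = 2(8.99×10^9)(3.35×10^-6)/(0.0604) = 9.97×10^5 N/C.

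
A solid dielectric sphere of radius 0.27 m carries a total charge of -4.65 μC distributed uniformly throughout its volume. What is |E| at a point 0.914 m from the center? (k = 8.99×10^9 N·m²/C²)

|E| = 5.00×10^4 N/C

Use a concentric Gaussian sphere at r = 0.914 m (r > R, so the entire charge is enclosed).
Q_enc = -4.65 μC = -4.65×10^-6 C.
Applying ∮E·dA = Q_enc/ε₀ with Φ = E(4πr²):
E = k|Q_enc|/r² = (8.99×10^9)(4.65×10^-6)/(0.914)² = 5.00e4 N/C.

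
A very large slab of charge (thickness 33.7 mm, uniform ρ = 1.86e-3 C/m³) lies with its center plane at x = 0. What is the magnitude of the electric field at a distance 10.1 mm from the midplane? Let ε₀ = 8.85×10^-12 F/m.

By symmetry E is perpendicular to the slab. A Gaussian pillbox from −10.1 mm to +10.1 mm (face area A) lies entirely within the slab.
Q_enc = ρ·(2x)·A and flux = 2EA, so 2EA = 2ρxA/ε₀ ⇒ E = |ρ|x/ε₀.
E = (1.86e-3)(0.0101)/(8.85×10^-12) = 2.12e6 N/C.

2.12×10^6 N/C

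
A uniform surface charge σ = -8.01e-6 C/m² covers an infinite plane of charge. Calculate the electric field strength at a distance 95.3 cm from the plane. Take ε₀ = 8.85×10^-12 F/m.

By planar symmetry E is perpendicular to the sheet and uniform; use a Gaussian pillbox with flat faces of area A on each side of the sheet.
Only the two end caps contribute flux: Φ = 2EA. With Q_enc = σA, Gauss's law gives E = |σ|/(2ε₀).
E = |σ|/(2ε₀) = (8.01e-6)/(2·8.85×10^-12) = 4.53×10^5 N/C.

E = 4.53×10^5 N/C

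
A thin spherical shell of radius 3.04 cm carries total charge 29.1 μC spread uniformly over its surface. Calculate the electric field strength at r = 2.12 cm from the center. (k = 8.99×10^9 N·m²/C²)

E = 0 (no enclosed charge)

Use a concentric Gaussian sphere at r = 2.12 cm (inside the shell, r < 3.04 cm).
No charge lies within this surface, so Q_enc = 0 and Gauss's law gives E·4πr² = 0 ⇒ E = 0.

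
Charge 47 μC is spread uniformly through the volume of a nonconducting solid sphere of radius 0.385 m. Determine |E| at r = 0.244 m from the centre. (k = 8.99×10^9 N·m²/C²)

By spherical symmetry E is radial; choose a Gaussian sphere of radius r = 0.244 m (r < R).
For a uniform sphere the enclosed fraction is (r/R)³, so Q_enc = (47 μC)(0.244/0.385)³ = 1.196×10^-5 C.
Since E is radial and uniform over the Gaussian sphere, Φ = E·4πr² = Q_enc/ε₀.
E = k|Q_enc|/r² = (8.99×10^9)(1.196e-5)/(0.244)² = 1.81e6 N/C.

1.81×10^6 V/m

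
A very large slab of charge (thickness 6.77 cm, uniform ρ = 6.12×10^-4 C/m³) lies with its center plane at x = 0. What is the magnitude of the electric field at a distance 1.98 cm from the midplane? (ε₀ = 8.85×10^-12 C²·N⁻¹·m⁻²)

1.37×10^6 V/m

By symmetry E is perpendicular to the slab. A Gaussian pillbox from −1.98 cm to +1.98 cm (face area A) lies entirely within the slab.
Q_enc = ρ·(2x)·A and flux = 2EA, so 2EA = 2ρxA/ε₀ ⇒ E = |ρ|x/ε₀.
E = (6.12×10^-4)(0.0198)/(8.85×10^-12) = 1.37×10^6 N/C.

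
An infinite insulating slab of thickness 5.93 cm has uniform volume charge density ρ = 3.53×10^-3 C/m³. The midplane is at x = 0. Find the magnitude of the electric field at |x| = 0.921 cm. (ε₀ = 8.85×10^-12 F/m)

E ≈ 3.67×10^6 N/C

By symmetry E is perpendicular to the slab. A Gaussian pillbox from −0.921 cm to +0.921 cm (face area A) lies entirely within the slab.
Q_enc = ρ·(2x)·A and flux = 2EA, so 2EA = 2ρxA/ε₀ ⇒ E = |ρ|x/ε₀.
E = (3.53e-3)(0.00921)/(8.85×10^-12) = 3.67×10^6 N/C.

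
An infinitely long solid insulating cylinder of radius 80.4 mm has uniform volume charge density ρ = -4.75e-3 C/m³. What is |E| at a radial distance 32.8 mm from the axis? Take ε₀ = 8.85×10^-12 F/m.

8.80e6 V/m

Take a coaxial cylindrical Gaussian surface of radius r = 32.8 mm and length L (r < R).
Charge inside radius r per length L is ρ·πr²·L, so λ_enc = ρπr² = -1.605×10^-5 C/m.
Since E is radial and uniform over the curved surface, Φ = E·2πrL = Q_enc/ε₀ = λ_enc L/ε₀.
E = |λ_enc|/(2πε₀r) = (1.605×10^-5)/(2π·8.85×10^-12·0.0328) = 8.80×10^6 N/C.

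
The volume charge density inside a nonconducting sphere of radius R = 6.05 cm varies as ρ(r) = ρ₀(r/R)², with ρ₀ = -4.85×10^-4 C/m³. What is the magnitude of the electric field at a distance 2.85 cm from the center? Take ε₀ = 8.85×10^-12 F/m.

Take a concentric spherical Gaussian surface of radius r = 2.85 cm (r < R).
Q_enc = ∫₀^r ρ(r')·4πr'² dr' = (4πρ₀/R²) ∫₀^r r'^4 dr' = 4πρ₀ r^5/(5·R²) = -6.262e-9 C.
Applying ∮E·dA = Q_enc/ε₀ with Φ = E(4πr²):
E = |Q_enc|/(4πε₀r²) = (6.262×10^-9)/(4π·8.85×10^-12·(0.0285)²) = 6.93×10^4 N/C.

|E| = 6.93e4 N/C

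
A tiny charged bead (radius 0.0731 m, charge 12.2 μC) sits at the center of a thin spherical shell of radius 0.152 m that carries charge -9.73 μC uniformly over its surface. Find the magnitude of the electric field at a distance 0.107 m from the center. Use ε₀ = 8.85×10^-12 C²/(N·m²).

E = 9.58e6 V/m

Use a concentric Gaussian sphere at r = 0.107 m (between the bodies, 0.0731 m < r < 0.152 m).
The shell at 0.152 m lies outside the Gaussian surface, so Q_enc = 12.2 μC = 1.22e-5 C.
Gauss's law: E·4πr² = Q_enc/ε₀.
E = |Q_enc|/(4πε₀r²) = (1.22×10^-5)/(4π·8.85×10^-12·(0.107)²) = 9.58e6 N/C.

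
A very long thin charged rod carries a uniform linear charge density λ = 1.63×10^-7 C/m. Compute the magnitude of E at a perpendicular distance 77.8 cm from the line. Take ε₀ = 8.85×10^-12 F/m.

E ≈ 3.77e3 N/C

Coaxial Gaussian cylinder, radius r = 77.8 cm, length L.
Q_enc = λL, so λ_enc = 1.63×10^-7 C/m.
Since E is radial and uniform over the curved surface, Φ = E·2πrL = Q_enc/ε₀ = λ_enc L/ε₀.
E = |λ_enc|/(2πε₀r) = (1.63×10^-7)/(2π·8.85×10^-12·0.778) = 3.77×10^3 N/C.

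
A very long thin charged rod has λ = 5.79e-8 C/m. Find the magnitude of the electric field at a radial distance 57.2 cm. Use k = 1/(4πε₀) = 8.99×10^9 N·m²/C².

Take a coaxial cylindrical Gaussian surface of radius r = 57.2 cm and length L.
Q_enc = λL, so λ_enc = 5.79×10^-8 C/m.
Applying ∮E·dA = Q_enc/ε₀ with the end caps contributing no flux:
E = 2k|λ_enc|/r = 2(8.99×10^9)(5.79e-8)/(0.572) = 1.82e3 N/C.

E ≈ 1.82×10^3 V/m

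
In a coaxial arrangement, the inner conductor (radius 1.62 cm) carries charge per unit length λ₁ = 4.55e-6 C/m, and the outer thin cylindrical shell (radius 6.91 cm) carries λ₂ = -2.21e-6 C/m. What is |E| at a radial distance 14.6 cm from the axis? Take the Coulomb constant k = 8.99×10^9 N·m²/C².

2.88×10^5 V/m

Take a coaxial cylindrical Gaussian surface of radius r = 14.6 cm and length L (r > 6.91 cm, enclosing both).
λ_enc = λ₁ + λ₂ = (4.55e-6) + (-2.21×10^-6) = 2.34×10^-6 C/m.
Since E is radial and uniform over the curved surface, Φ = E·2πrL = Q_enc/ε₀ = λ_enc L/ε₀.
E = 2k|λ_enc|/r = 2(8.99×10^9)(2.34e-6)/(0.146) = 2.88e5 N/C.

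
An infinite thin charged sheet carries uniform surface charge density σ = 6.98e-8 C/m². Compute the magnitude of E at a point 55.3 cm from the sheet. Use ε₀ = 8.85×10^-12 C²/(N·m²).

3.94×10^3 V/m

The symmetry is planar: E is normal to the sheet and the same magnitude on both sides. Take a pillbox straddling the sheet with end-cap area A.
Flux Φ = 2EA and Q_enc = σA, so 2EA = σA/ε₀ ⇒ E = |σ|/(2ε₀), independent of distance.
E = |σ|/(2ε₀) = (6.98e-8)/(2·8.85×10^-12) = 3.94×10^3 N/C.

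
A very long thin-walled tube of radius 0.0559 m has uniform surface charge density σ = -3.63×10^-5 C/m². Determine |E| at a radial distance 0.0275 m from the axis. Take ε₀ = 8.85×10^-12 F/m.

|E| = 0 N/C

Coaxial Gaussian cylinder, radius r = 0.0275 m, length L (r < 0.0559 m, inside the shell).
No charge is enclosed, so Gauss's law gives E·2πrL = 0 ⇒ E = 0.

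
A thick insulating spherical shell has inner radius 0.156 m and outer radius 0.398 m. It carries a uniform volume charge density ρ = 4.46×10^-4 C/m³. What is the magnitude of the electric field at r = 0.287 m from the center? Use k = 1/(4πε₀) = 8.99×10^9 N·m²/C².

E = 4.05×10^6 V/m

Symmetry ⇒ E = E(r) r̂. Gaussian sphere of radius r = 0.287 m (within the shell material, 0.156 m < r < 0.398 m).
Only the shell between 0.156 m and r is enclosed: Q_enc = ρ·(4π/3)(r³ − a³) = (4.46e-4)·(4π/3)·((0.287)³ − (0.156)³) = 3.707e-5 C.
Gauss's law: E·4πr² = Q_enc/ε₀.
E = k|Q_enc|/r² = (8.99×10^9)(3.707×10^-5)/(0.287)² = 4.05×10^6 N/C.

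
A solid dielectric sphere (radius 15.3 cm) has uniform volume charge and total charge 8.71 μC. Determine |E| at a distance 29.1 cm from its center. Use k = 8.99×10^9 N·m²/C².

By spherical symmetry E is radial; choose a Gaussian sphere of radius r = 29.1 cm (r > R, so the entire charge is enclosed).
Q_enc = 8.71 μC = 8.71e-6 C.
By Gauss's law, ∮E·dA = E·4πr² = Q_enc/ε₀.
E = k|Q_enc|/r² = (8.99×10^9)(8.71×10^-6)/(0.291)² = 9.25×10^5 N/C.

E = 9.25e5 V/m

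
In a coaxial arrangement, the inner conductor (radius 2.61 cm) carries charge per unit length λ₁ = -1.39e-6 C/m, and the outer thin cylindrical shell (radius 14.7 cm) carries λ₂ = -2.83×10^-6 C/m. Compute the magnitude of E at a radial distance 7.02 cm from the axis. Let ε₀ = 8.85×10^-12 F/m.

E = 3.56×10^5 N/C

Choose a coaxial cylinder of radius r = 7.02 cm (arbitrary length L) as the Gaussian surface (between the conductors, 2.61 cm < r < 14.7 cm).
Only the inner wire is enclosed; the outer shell contributes nothing inside itself. λ_enc = λ₁ = -1.39×10^-6 C/m.
Applying ∮E·dA = Q_enc/ε₀ with the end caps contributing no flux:
E = |λ_enc|/(2πε₀r) = (1.39×10^-6)/(2π·8.85×10^-12·0.0702) = 3.56×10^5 N/C.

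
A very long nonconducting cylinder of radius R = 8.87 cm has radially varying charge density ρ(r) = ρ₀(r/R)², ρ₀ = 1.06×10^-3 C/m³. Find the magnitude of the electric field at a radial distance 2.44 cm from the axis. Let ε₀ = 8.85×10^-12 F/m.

Choose a coaxial cylinder of radius r = 2.44 cm (arbitrary length L) as the Gaussian surface (r < R).
λ_enc = ∫₀^r ρ(r')·2πr' dr' = (2πρ₀/R²)·r^4/4 = 7.501×10^-8 C/m.
Gauss's law: E·2πrL = λ_enc L/ε₀.
E = |λ_enc|/(2πε₀r) = (7.501×10^-8)/(2π·8.85×10^-12·0.0244) = 5.53×10^4 N/C.

E = 5.53×10^4 V/m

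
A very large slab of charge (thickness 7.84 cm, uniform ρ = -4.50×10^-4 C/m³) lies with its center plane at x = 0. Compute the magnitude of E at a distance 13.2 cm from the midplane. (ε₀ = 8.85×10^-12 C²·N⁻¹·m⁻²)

|E| = 1.99×10^6 V/m

The point |x| = 13.2 cm lies outside the slab (half-thickness 0.0392 m). A symmetric pillbox spanning the full slab encloses Q_enc = ρ·d·A.
Flux = 2EA ⇒ E = |ρ|d/(2ε₀), independent of distance outside.
E = (4.50×10^-4)(0.0784)/(2·8.85×10^-12) = 1.99e6 N/C.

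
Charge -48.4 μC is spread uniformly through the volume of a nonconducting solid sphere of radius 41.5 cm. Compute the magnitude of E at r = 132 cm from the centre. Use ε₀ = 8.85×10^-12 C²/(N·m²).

E = 2.50×10^5 V/m

Take a concentric spherical Gaussian surface of radius r = 132 cm (r > R, so the entire charge is enclosed).
Q_enc = -48.4 μC = -4.84×10^-5 C.
Since E is radial and uniform over the Gaussian sphere, Φ = E·4πr² = Q_enc/ε₀.
E = |Q_enc|/(4πε₀r²) = (4.84×10^-5)/(4π·8.85×10^-12·(1.32)²) = 2.50×10^5 N/C.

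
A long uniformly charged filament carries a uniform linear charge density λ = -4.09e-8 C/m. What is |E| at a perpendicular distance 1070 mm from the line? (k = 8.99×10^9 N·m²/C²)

Take a coaxial cylindrical Gaussian surface of radius r = 1070 mm and length L.
Q_enc = λL, so λ_enc = -4.09×10^-8 C/m.
Applying ∮E·dA = Q_enc/ε₀ with the end caps contributing no flux:
E = 2k|λ_enc|/r = 2(8.99×10^9)(4.09×10^-8)/(1.07) = 687 N/C.

E = 687 V/m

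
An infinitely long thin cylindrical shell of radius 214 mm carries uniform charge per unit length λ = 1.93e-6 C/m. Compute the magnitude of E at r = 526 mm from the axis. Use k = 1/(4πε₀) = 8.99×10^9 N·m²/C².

Choose a coaxial cylinder of radius r = 526 mm (arbitrary length L) as the Gaussian surface (r > 214 mm).
The full line charge is enclosed: λ_enc = 1.93×10^-6 C/m.
Since E is radial and uniform over the curved surface, Φ = E·2πrL = Q_enc/ε₀ = λ_enc L/ε₀.
E = 2k|λ_enc|/r = 2(8.99×10^9)(1.93×10^-6)/(0.526) = 6.60×10^4 N/C.

E ≈ 6.60e4 N/C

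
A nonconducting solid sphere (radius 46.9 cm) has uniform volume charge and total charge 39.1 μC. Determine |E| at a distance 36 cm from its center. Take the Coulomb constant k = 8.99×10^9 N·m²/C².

E ≈ 1.23×10^6 V/m

By spherical symmetry E is radial; choose a Gaussian sphere of radius r = 36 cm (r < R).
For a uniform sphere the enclosed fraction is (r/R)³, so Q_enc = (39.1 μC)(0.36/0.469)³ = 1.768×10^-5 C.
Gauss's law: E·4πr² = Q_enc/ε₀.
E = k|Q_enc|/r² = (8.99×10^9)(1.768×10^-5)/(0.36)² = 1.23×10^6 N/C.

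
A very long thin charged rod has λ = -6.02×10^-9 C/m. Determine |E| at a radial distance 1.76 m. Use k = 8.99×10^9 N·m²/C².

|E| = 61.5 N/C

Coaxial Gaussian cylinder, radius r = 1.76 m, length L.
Q_enc = λL, so λ_enc = -6.02×10^-9 C/m.
Gauss's law: E·2πrL = λ_enc L/ε₀.
E = 2k|λ_enc|/r = 2(8.99×10^9)(6.02e-9)/(1.76) = 61.5 N/C.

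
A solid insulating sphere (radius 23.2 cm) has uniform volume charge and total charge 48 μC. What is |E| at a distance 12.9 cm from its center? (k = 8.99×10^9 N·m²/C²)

Use a concentric Gaussian sphere at r = 12.9 cm (r < R).
For a uniform sphere the enclosed fraction is (r/R)³, so Q_enc = (48 μC)(0.129/0.232)³ = 8.252×10^-6 C.
Since E is radial and uniform over the Gaussian sphere, Φ = E·4πr² = Q_enc/ε₀.
E = k|Q_enc|/r² = (8.99×10^9)(8.252×10^-6)/(0.129)² = 4.46e6 N/C.

|E| = 4.46×10^6 V/m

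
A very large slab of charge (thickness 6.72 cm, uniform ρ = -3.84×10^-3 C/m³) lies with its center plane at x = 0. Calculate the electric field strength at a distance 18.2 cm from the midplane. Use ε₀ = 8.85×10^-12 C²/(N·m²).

The point |x| = 18.2 cm lies outside the slab (half-thickness 0.0336 m). A symmetric pillbox spanning the full slab encloses Q_enc = ρ·d·A.
Flux = 2EA ⇒ E = |ρ|d/(2ε₀), independent of distance outside.
E = (3.84e-3)(0.0672)/(2·8.85×10^-12) = 1.46e7 N/C.

1.46×10^7 V/m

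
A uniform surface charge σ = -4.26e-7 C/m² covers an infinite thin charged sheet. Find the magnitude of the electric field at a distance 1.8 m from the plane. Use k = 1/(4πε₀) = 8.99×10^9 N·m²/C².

Choose a cylindrical pillbox piercing the sheet, end faces (area A) parallel to it.
Flux Φ = 2EA and Q_enc = σA, so 2EA = σA/ε₀ ⇒ E = |σ|/(2ε₀), independent of distance.
E = 2πk|σ| = 2π(8.99×10^9)(4.26e-7) = 2.41×10^4 N/C.

E ≈ 2.41×10^4 N/C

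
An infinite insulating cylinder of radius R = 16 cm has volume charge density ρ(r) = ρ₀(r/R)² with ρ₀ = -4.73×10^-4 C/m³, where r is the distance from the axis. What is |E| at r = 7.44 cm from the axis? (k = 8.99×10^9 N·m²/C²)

By cylindrical symmetry E is radial; use a coaxial Gaussian cylinder of radius 7.44 cm and length L (r < R).
λ_enc = ∫₀^r ρ(r')·2πr' dr' = (2πρ₀/R²)·r^4/4 = -8.893e-7 C/m.
Since E is radial and uniform over the curved surface, Φ = E·2πrL = Q_enc/ε₀ = λ_enc L/ε₀.
E = 2k|λ_enc|/r = 2(8.99×10^9)(8.893×10^-7)/(0.0744) = 2.15×10^5 N/C.

2.15×10^5 N/C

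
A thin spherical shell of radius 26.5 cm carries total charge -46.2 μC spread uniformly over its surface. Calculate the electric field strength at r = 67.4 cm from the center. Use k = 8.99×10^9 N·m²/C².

E = 9.14×10^5 N/C

Take a concentric spherical Gaussian surface of radius r = 67.4 cm (r > 26.5 cm).
The entire shell is enclosed: Q_enc = -4.62×10^-5 C.
Since E is radial and uniform over the Gaussian sphere, Φ = E·4πr² = Q_enc/ε₀.
E = k|Q_enc|/r² = (8.99×10^9)(4.62×10^-5)/(0.674)² = 9.14×10^5 N/C.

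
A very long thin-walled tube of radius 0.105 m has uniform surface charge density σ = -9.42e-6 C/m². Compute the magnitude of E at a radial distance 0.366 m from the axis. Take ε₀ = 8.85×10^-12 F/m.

Choose a coaxial cylinder of radius r = 0.366 m (arbitrary length L) as the Gaussian surface (r > 0.105 m).
The whole shell is enclosed: λ_enc = σ·2πR = (-9.42e-6)·2π·(0.105) = -6.215e-6 C/m.
Since E is radial and uniform over the curved surface, Φ = E·2πrL = Q_enc/ε₀ = λ_enc L/ε₀.
E = |λ_enc|/(2πε₀r) = (6.215×10^-6)/(2π·8.85×10^-12·0.366) = 3.05×10^5 N/C.

|E| ≈ 3.05×10^5 V/m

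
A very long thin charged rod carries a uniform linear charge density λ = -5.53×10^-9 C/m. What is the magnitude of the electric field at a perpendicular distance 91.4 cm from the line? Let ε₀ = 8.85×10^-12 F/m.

109 N/C

Take a coaxial cylindrical Gaussian surface of radius r = 91.4 cm and length L.
Q_enc = λL, so λ_enc = -5.53×10^-9 C/m.
Since E is radial and uniform over the curved surface, Φ = E·2πrL = Q_enc/ε₀ = λ_enc L/ε₀.
E = |λ_enc|/(2πε₀r) = (5.53e-9)/(2π·8.85×10^-12·0.914) = 109 N/C.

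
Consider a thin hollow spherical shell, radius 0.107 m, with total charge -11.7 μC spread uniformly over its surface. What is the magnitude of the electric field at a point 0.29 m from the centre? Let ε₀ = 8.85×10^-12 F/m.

By spherical symmetry E is radial; choose a Gaussian sphere of radius r = 0.29 m (r > 0.107 m).
The entire shell is enclosed: Q_enc = -1.17e-5 C.
Since E is radial and uniform over the Gaussian sphere, Φ = E·4πr² = Q_enc/ε₀.
E = |Q_enc|/(4πε₀r²) = (1.17e-5)/(4π·8.85×10^-12·(0.29)²) = 1.25×10^6 N/C.

E = 1.25e6 N/C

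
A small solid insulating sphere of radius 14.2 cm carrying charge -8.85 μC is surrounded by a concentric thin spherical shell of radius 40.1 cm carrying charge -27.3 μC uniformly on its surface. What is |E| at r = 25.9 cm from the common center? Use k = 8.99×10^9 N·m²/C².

E = 1.19×10^6 N/C

Take a concentric spherical Gaussian surface of radius r = 25.9 cm (between the bodies, 14.2 cm < r < 40.1 cm).
Only the inner charge is enclosed; the outer shell contributes nothing inside itself. Q_enc = -8.85 μC = -8.85×10^-6 C.
Gauss's law: E·4πr² = Q_enc/ε₀.
E = k|Q_enc|/r² = (8.99×10^9)(8.85×10^-6)/(0.259)² = 1.19×10^6 N/C.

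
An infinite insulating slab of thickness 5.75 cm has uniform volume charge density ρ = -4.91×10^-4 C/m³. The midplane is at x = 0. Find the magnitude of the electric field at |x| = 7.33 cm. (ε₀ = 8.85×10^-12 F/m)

1.60e6 V/m

The point |x| = 7.33 cm lies outside the slab (half-thickness 0.02875 m). A symmetric pillbox spanning the full slab encloses Q_enc = ρ·d·A.
Flux = 2EA ⇒ E = |ρ|d/(2ε₀), independent of distance outside.
E = (4.91×10^-4)(0.0575)/(2·8.85×10^-12) = 1.60×10^6 N/C.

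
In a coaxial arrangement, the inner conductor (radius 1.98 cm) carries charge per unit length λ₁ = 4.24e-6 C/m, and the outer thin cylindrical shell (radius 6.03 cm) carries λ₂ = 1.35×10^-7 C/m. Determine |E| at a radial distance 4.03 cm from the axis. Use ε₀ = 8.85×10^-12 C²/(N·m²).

|E| = 1.89×10^6 N/C

Choose a coaxial cylinder of radius r = 4.03 cm (arbitrary length L) as the Gaussian surface (between the conductors, 1.98 cm < r < 6.03 cm).
The shell at 6.03 cm lies outside the Gaussian surface, so λ_enc = λ₁ = 4.24×10^-6 C/m.
Applying ∮E·dA = Q_enc/ε₀ with the end caps contributing no flux:
E = |λ_enc|/(2πε₀r) = (4.24×10^-6)/(2π·8.85×10^-12·0.0403) = 1.89×10^6 N/C.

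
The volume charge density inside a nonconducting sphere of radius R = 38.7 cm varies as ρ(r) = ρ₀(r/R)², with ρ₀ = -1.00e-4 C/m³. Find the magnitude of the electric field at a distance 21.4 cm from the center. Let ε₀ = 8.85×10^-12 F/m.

E = 1.48×10^5 N/C

Symmetry ⇒ E = E(r) r̂. Gaussian sphere of radius r = 21.4 cm (r < R).
Q_enc = ∫₀^r ρ(r')·4πr'² dr' = (4πρ₀/R²) ∫₀^r r'^4 dr' = 4πρ₀ r^5/(5·R²) = -7.532×10^-7 C.
Since E is radial and uniform over the Gaussian sphere, Φ = E·4πr² = Q_enc/ε₀.
E = |Q_enc|/(4πε₀r²) = (7.532e-7)/(4π·8.85×10^-12·(0.214)²) = 1.48e5 N/C.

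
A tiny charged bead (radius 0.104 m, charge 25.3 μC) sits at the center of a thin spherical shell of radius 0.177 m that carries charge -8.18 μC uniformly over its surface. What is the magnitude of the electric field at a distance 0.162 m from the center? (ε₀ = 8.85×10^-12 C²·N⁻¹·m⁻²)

8.67e6 N/C

Use a concentric Gaussian sphere at r = 0.162 m (between the bodies, 0.104 m < r < 0.177 m).
The shell at 0.177 m lies outside the Gaussian surface, so Q_enc = 25.3 μC = 2.53e-5 C.
By Gauss's law, ∮E·dA = E·4πr² = Q_enc/ε₀.
E = |Q_enc|/(4πε₀r²) = (2.53×10^-5)/(4π·8.85×10^-12·(0.162)²) = 8.67×10^6 N/C.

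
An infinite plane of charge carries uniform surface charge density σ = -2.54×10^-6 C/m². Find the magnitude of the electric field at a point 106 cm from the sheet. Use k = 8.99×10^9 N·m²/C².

|E| ≈ 1.43×10^5 N/C

Choose a cylindrical pillbox piercing the sheet, end faces (area A) parallel to it.
Flux Φ = 2EA and Q_enc = σA, so 2EA = σA/ε₀ ⇒ E = |σ|/(2ε₀), independent of distance.
E = 2πk|σ| = 2π(8.99×10^9)(2.54×10^-6) = 1.43e5 N/C.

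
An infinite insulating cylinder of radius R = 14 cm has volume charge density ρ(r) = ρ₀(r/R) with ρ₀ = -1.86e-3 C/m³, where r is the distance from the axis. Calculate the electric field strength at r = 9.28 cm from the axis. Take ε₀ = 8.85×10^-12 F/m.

Take a coaxial cylindrical Gaussian surface of radius r = 9.28 cm and length L (r < R).
λ_enc = ∫₀^r ρ(r')·2πr' dr' = (2πρ₀/R)·r^3/3 = -2.224×10^-5 C/m.
Gauss's law: E·2πrL = λ_enc L/ε₀.
E = |λ_enc|/(2πε₀r) = (2.224e-5)/(2π·8.85×10^-12·0.0928) = 4.31e6 N/C.

4.31×10^6 N/C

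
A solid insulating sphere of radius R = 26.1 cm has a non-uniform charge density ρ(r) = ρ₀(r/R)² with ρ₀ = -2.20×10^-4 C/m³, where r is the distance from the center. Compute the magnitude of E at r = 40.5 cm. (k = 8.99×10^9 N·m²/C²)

5.39×10^5 N/C

By spherical symmetry E is radial; choose a Gaussian sphere of radius r = 40.5 cm (r > R, all charge enclosed).
Q_enc = 4π ∫₀^R ρ₀(r'/R)^2 r'² dr' = 4πρ₀R³/5 = -9.831×10^-6 C.
Gauss's law: E·4πr² = Q_enc/ε₀.
E = k|Q_enc|/r² = (8.99×10^9)(9.831×10^-6)/(0.405)² = 5.39e5 N/C.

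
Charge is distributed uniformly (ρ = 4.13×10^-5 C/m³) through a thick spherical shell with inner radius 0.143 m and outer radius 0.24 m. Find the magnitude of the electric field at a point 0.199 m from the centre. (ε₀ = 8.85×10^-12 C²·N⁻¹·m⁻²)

E ≈ 1.95×10^5 N/C

Use a concentric Gaussian sphere at r = 0.199 m (within the shell material, 0.143 m < r < 0.24 m).
Only the shell between 0.143 m and r is enclosed: Q_enc = ρ·(4π/3)(r³ − a³) = (4.13×10^-5)·(4π/3)·((0.199)³ − (0.143)³) = 8.574×10^-7 C.
Gauss's law: E·4πr² = Q_enc/ε₀.
E = |Q_enc|/(4πε₀r²) = (8.574e-7)/(4π·8.85×10^-12·(0.199)²) = 1.95×10^5 N/C.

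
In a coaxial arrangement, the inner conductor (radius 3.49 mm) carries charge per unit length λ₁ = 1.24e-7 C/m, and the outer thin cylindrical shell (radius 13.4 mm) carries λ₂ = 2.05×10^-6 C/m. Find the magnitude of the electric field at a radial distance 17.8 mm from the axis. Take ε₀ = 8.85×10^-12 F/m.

E ≈ 2.20×10^6 N/C

Take a coaxial cylindrical Gaussian surface of radius r = 17.8 mm and length L (r > 13.4 mm, enclosing both).
λ_enc = λ₁ + λ₂ = (1.24×10^-7) + (2.05×10^-6) = 2.174×10^-6 C/m.
By Gauss's law (flux through the curved wall only), E·2πrL = λ_enc L/ε₀.
E = |λ_enc|/(2πε₀r) = (2.174e-6)/(2π·8.85×10^-12·0.0178) = 2.20e6 N/C.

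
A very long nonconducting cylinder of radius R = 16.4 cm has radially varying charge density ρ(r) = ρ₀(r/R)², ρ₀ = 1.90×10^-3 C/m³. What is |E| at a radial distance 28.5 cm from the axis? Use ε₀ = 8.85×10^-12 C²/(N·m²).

By cylindrical symmetry E is radial; use a coaxial Gaussian cylinder of radius 28.5 cm and length L (r > R, full charge per length enclosed).
λ_enc = 2π ∫₀^R ρ₀(r'/R)^2 r' dr' = 2πρ₀R²/4 = 8.027e-5 C/m.
Applying ∮E·dA = Q_enc/ε₀ with the end caps contributing no flux:
E = |λ_enc|/(2πε₀r) = (8.027e-5)/(2π·8.85×10^-12·0.285) = 5.07×10^6 N/C.

5.07×10^6 N/C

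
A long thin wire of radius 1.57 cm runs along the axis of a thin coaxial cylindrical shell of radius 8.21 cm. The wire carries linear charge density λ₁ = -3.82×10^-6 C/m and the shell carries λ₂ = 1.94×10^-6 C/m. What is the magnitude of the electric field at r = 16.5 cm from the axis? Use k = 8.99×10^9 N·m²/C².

Take a coaxial cylindrical Gaussian surface of radius r = 16.5 cm and length L (r > 8.21 cm, enclosing both).
λ_enc = λ₁ + λ₂ = (-3.82×10^-6) + (1.94×10^-6) = -1.88e-6 C/m.
By Gauss's law (flux through the curved wall only), E·2πrL = λ_enc L/ε₀.
E = 2k|λ_enc|/r = 2(8.99×10^9)(1.88×10^-6)/(0.165) = 2.05×10^5 N/C.

E = 2.05×10^5 V/m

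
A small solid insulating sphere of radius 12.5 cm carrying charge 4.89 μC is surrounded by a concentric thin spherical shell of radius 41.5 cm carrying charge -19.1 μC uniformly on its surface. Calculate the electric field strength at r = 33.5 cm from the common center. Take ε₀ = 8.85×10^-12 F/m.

Take a concentric spherical Gaussian surface of radius r = 33.5 cm (between the bodies, 12.5 cm < r < 41.5 cm).
The shell at 41.5 cm lies outside the Gaussian surface, so Q_enc = 4.89 μC = 4.89e-6 C.
Gauss's law: E·4πr² = Q_enc/ε₀.
E = |Q_enc|/(4πε₀r²) = (4.89×10^-6)/(4π·8.85×10^-12·(0.335)²) = 3.92×10^5 N/C.

3.92×10^5 V/m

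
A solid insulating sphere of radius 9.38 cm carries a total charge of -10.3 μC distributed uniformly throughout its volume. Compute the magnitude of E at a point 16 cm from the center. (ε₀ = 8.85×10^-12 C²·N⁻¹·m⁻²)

|E| = 3.62×10^6 V/m

Symmetry ⇒ E = E(r) r̂. Gaussian sphere of radius r = 16 cm (r > R, so the entire charge is enclosed).
Q_enc = -10.3 μC = -1.03×10^-5 C.
Applying ∮E·dA = Q_enc/ε₀ with Φ = E(4πr²):
E = |Q_enc|/(4πε₀r²) = (1.03×10^-5)/(4π·8.85×10^-12·(0.16)²) = 3.62×10^6 N/C.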